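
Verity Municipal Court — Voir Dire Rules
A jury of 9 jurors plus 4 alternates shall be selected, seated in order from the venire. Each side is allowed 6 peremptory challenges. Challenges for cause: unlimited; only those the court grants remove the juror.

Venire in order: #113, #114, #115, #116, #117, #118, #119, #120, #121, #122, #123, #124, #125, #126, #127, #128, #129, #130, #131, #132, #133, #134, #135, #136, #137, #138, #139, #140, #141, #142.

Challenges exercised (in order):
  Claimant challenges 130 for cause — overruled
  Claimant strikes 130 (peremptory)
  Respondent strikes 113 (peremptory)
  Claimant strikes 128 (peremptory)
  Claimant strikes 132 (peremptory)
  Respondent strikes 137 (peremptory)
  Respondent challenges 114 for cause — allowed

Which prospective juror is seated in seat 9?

123

Removed: #113, #114, #128, #130, #132, #137.
Seating in order: seats 1–9 → #115, #116, #117, #118, #119, #120, #121, #122, #123; alternates → #124, #125, #126, #127.
So seat 9 is #123.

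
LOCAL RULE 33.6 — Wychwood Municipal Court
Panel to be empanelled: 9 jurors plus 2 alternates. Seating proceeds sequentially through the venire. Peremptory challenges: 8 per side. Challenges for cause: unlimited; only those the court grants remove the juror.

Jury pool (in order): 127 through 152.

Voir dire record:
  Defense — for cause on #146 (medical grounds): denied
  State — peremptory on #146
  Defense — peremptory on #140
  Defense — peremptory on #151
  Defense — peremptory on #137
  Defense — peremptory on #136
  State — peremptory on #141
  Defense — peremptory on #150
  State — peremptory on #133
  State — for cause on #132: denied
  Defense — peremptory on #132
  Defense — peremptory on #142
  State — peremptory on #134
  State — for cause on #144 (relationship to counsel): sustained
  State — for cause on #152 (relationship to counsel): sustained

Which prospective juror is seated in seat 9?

Removed: #132, #133, #134, #136, #137, #140, #141, #142, #144, #146, #150, #151, #152.
Seating in order: seats 1–9 → #127, #128, #129, #130, #131, #135, #138, #139, #143; alternates → #145, #147.
So seat 9 is #143.

143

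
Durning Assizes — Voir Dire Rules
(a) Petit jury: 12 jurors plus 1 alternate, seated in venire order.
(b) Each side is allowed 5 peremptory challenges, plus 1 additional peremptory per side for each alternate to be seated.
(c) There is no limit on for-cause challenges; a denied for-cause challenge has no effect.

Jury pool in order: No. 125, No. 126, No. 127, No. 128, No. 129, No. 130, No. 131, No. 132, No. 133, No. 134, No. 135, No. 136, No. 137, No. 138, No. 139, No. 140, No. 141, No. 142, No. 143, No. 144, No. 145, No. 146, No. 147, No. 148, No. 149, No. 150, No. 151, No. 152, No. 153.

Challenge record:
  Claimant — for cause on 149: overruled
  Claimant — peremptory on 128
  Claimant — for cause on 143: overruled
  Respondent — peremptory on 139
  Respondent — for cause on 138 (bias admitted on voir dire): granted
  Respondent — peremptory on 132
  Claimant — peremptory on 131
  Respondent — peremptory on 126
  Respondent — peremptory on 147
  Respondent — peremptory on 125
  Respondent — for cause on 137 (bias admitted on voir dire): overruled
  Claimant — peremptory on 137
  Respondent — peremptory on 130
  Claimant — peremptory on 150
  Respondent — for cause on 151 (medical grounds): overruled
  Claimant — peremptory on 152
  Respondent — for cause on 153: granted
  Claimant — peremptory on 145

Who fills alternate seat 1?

Removed: #125, #126, #128, #130, #131, #132, #137, #138, #139, #145, #147, #150, #152, #153. (#143, #149, #151 stay — for-cause denied.)
Seating in order: seats 1–12 → #127, #129, #133, #134, #135, #136, #140, #141, #142, #143, #144, #146; alternates → #148.
So alternate 1 is #148.

148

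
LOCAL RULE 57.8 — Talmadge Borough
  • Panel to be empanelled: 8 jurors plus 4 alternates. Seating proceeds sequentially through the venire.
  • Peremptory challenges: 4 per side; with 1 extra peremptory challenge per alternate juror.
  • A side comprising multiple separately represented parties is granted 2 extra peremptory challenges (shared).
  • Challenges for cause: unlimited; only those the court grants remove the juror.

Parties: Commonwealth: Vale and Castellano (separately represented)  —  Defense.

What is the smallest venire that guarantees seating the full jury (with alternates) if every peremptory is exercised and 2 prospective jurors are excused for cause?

32

Seats to fill: 8 + 4 alternates = 12.
Peremptories — Commonwealth: 4 + 1×4 + 2 = 10; Defense: 4 + 1×4 = 8; total 18.
For-cause removals: 2.
Minimum venire: 12 + 18 + 2 = 32.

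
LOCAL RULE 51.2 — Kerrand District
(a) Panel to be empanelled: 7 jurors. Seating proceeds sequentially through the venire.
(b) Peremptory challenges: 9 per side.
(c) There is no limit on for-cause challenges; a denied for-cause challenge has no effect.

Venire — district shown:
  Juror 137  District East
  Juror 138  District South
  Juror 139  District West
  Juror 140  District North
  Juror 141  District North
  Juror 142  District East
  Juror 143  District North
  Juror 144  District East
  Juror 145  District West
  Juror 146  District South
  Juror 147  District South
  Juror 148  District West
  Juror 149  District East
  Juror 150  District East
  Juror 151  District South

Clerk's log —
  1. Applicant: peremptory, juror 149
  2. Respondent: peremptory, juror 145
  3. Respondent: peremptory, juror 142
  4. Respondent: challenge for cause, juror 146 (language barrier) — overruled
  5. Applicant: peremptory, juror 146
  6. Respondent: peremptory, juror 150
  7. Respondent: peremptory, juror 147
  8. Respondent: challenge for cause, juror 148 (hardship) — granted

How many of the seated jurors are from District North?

3

Removed: #142, #145, #146, #147, #148, #149, #150.
Seated jurors 1–7: #137, #138, #139, #140, #141, #143, #144.
Of those, in District North: #140, #141, #143 → 3.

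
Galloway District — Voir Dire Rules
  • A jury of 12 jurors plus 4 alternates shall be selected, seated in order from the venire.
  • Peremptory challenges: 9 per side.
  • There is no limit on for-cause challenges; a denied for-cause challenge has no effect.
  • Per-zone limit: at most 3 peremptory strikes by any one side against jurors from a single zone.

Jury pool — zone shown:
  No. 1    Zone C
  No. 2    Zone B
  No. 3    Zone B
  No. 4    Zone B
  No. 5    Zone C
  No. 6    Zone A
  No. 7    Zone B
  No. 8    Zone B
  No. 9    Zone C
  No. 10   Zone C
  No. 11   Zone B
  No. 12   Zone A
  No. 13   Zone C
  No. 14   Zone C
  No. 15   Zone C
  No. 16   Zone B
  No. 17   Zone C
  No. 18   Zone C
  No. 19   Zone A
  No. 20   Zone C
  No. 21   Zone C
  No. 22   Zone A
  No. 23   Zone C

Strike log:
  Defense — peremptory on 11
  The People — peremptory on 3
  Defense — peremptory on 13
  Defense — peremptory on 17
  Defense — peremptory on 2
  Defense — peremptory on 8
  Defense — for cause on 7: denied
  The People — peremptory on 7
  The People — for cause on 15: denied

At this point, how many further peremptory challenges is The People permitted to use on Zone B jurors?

1

The People peremptories so far: #3, #7 — 2 of 9 used, 7 left overall.
Against Zone B: #3, #7 — 2 used; per-zone cap 3 leaves 1.
Binding limit: min(7, 1) = 1.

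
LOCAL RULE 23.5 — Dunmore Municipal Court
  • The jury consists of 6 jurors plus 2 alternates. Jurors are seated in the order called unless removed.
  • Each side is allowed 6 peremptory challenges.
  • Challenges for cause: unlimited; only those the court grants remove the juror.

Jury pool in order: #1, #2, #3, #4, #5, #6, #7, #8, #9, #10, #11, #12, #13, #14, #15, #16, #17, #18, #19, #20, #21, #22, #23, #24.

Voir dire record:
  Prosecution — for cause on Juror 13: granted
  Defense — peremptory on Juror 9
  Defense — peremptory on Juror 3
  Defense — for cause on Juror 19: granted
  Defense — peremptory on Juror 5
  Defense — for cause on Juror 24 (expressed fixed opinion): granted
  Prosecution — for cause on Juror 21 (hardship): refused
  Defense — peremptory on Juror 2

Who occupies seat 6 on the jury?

Removed: #2, #3, #5, #9, #13, #19, #24. (#21 stays — for-cause denied.)
Seating in order: seats 1–6 → #1, #4, #6, #7, #8, #10; alternates → #11, #12.
So seat 6 is #10.

10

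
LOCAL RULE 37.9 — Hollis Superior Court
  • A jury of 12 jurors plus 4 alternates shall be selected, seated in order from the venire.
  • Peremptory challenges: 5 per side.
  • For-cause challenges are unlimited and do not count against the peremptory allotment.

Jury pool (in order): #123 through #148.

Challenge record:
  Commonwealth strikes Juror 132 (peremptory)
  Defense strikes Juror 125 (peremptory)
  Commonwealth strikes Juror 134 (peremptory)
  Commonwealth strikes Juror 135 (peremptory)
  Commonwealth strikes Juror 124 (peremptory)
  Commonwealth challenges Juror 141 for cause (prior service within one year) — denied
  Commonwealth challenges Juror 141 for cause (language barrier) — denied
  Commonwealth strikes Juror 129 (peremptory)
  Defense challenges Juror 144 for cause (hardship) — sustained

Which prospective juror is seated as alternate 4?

145

Removed: #124, #125, #129, #132, #134, #135, #144. (#141 stays — for-cause denied.)
Seating in order: seats 1–12 → #123, #126, #127, #128, #130, #131, #133, #136, #137, #138, #139, #140; alternates → #141, #142, #143, #145.
So alternate 4 is #145.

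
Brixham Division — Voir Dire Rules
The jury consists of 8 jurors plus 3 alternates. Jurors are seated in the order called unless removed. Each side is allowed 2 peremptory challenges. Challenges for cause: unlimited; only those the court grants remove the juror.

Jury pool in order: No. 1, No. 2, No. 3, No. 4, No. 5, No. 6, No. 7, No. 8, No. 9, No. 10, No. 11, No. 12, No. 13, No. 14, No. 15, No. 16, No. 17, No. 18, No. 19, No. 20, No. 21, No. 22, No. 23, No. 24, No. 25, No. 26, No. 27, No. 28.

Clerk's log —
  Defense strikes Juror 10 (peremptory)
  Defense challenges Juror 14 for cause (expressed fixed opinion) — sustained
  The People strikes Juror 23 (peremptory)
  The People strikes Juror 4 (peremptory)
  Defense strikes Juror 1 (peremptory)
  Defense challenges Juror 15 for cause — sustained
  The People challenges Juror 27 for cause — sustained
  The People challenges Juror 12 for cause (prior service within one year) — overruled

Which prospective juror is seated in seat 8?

Removed: #1, #4, #10, #14, #15, #23, #27. (#12 stays — for-cause denied.)
Seating in order: seats 1–8 → #2, #3, #5, #6, #7, #8, #9, #11; alternates → #12, #13, #16.
So seat 8 is #11.

11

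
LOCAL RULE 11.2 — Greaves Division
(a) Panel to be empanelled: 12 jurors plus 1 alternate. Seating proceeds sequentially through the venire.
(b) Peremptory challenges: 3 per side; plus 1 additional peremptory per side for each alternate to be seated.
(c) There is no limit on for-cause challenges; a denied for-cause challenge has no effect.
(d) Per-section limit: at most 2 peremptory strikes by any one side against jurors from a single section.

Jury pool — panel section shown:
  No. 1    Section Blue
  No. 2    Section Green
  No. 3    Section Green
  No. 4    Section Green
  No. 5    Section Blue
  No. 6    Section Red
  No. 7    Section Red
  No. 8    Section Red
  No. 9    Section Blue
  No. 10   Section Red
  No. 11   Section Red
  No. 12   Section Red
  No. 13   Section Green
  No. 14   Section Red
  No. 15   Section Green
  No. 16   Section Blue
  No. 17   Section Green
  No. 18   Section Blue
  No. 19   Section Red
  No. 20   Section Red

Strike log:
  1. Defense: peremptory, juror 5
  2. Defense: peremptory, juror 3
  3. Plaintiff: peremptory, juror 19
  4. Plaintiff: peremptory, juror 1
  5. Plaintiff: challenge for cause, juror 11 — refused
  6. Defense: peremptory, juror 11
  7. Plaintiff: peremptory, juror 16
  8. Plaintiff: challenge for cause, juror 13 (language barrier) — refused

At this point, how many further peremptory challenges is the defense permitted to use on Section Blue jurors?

Defense peremptories so far: #5, #3, #11 — 3 of 4 used, 1 left overall.
Against Section Blue: #5 — 1 used; per-section cap 2 leaves 1.
Binding limit: min(1, 1) = 1.

1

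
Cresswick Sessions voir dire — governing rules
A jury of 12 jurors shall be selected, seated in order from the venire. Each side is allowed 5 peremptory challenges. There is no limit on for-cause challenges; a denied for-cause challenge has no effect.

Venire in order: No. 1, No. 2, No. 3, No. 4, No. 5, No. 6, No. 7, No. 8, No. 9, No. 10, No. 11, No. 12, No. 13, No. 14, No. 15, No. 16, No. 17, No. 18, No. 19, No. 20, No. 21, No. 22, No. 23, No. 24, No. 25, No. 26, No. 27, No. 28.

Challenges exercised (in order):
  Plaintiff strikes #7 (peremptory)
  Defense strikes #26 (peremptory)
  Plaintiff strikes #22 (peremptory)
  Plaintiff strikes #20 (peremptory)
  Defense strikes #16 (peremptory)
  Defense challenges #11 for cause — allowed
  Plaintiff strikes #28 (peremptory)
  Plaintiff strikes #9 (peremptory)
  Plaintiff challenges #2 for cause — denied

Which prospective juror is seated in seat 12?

15

Removed: #7, #9, #11, #16, #20, #22, #26, #28. (#2 stays — for-cause denied.)
Seating in order: seats 1–12 → #1, #2, #3, #4, #5, #6, #8, #10, #12, #13, #14, #15.
So seat 12 is #15.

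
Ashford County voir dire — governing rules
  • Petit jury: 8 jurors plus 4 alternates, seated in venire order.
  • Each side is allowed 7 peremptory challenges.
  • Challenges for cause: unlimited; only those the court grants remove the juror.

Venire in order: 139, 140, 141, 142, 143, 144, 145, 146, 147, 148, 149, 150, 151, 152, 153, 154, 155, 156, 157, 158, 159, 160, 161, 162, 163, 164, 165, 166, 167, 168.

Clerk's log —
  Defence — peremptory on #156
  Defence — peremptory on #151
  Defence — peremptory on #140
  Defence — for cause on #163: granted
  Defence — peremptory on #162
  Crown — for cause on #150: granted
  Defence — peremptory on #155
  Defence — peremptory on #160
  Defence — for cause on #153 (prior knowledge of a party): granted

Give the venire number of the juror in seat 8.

Removed: #140, #150, #151, #153, #155, #156, #160, #162, #163.
Filling seats in venire order through position 8: #139, #141, #142, #143, #144, #145, #146, #147.
So seat 8 is #147.

147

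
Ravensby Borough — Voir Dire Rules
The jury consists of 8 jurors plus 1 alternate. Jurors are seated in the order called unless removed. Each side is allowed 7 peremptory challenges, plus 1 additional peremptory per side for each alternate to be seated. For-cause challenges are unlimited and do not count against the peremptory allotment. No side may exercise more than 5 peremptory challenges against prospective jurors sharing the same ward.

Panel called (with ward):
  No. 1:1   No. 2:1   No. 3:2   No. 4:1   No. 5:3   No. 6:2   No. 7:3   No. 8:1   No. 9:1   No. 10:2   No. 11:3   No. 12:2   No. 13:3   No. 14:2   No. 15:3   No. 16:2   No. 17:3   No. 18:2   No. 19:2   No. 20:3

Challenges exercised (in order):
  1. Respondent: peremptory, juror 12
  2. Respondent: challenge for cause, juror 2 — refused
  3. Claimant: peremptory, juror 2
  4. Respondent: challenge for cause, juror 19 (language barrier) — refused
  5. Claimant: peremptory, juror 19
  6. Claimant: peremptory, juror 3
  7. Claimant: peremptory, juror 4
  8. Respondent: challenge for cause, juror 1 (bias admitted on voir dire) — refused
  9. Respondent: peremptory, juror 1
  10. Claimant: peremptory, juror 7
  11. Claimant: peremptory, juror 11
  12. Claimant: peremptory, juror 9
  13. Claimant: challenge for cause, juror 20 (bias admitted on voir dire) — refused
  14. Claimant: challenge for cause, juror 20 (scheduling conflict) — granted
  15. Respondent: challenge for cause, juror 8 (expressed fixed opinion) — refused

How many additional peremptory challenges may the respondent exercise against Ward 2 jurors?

Respondent peremptories so far: #12, #1 — 2 of 8 used, 6 left overall.
Against Ward 2: #12 — 1 used; per-ward cap 5 leaves 4.
Binding limit: min(6, 4) = 4.

4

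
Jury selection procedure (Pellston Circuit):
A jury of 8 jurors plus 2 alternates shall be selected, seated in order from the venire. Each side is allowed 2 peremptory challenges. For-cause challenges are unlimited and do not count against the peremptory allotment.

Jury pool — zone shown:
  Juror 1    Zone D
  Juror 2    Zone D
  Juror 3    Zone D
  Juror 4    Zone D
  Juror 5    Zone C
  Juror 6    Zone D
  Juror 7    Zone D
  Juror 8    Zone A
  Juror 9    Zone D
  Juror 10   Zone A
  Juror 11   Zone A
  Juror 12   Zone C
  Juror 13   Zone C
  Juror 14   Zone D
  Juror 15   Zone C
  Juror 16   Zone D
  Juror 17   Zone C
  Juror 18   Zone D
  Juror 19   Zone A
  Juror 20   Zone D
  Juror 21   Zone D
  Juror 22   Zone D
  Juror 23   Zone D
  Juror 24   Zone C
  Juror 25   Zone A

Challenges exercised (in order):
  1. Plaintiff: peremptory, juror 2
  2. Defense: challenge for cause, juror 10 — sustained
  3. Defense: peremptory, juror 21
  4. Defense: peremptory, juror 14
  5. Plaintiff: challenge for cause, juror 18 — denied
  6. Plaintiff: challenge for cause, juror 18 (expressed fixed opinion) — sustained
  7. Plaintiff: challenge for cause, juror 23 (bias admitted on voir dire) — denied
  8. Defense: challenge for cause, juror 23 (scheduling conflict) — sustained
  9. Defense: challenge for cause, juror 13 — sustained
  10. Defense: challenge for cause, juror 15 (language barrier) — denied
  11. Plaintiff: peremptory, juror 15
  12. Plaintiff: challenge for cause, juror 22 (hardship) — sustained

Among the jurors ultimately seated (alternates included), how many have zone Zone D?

Removed: #2, #10, #13, #14, #15, #18, #21, #22, #23.
Seated (10 incl. alternates): #1, #3, #4, #5, #6, #7, #8, #9, #11, #12.
Of those, in Zone D: #1, #3, #4, #6, #7, #9 → 6.

6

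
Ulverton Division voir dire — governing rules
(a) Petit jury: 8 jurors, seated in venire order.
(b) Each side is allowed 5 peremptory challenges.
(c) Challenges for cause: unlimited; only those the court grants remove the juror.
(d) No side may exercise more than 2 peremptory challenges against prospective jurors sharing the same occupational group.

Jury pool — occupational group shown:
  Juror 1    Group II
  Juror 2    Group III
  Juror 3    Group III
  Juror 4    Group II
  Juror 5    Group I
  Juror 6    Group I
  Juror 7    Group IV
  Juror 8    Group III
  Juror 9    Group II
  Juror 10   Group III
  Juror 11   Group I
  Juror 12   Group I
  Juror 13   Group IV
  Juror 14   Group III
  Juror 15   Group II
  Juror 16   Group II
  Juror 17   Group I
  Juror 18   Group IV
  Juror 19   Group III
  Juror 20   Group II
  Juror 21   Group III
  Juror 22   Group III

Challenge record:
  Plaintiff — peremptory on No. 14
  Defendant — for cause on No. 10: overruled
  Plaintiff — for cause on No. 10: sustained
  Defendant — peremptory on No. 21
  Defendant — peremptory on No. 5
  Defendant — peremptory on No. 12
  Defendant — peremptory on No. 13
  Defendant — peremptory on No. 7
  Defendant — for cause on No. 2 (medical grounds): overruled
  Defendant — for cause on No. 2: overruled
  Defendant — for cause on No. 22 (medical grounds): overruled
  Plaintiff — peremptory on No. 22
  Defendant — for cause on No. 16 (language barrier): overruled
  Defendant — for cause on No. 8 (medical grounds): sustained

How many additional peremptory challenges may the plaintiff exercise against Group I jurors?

Plaintiff peremptories so far: #14, #22 — 2 of 5 used, 3 left overall.
Against Group I: none yet — per-group cap 2 leaves 2.
Binding limit: min(3, 2) = 2.

2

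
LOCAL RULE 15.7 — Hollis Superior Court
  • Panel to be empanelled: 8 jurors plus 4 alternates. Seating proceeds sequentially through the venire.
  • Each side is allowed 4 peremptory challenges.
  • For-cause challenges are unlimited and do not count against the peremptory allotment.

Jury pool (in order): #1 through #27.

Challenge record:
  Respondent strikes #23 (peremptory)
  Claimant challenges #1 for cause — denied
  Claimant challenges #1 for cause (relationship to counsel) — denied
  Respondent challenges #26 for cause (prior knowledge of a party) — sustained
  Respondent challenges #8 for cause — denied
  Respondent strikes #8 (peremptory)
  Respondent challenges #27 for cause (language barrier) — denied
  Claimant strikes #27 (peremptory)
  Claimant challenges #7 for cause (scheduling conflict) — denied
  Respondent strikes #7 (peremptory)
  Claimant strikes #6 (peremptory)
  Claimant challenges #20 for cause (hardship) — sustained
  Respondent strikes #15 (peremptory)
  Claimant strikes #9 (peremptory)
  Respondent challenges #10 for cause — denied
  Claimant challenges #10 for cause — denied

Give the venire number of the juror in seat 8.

12

Removed: #6, #7, #8, #9, #15, #20, #23, #26, #27. (#1, #10 stay — for-cause denied.)
Seating in order: seats 1–8 → #1, #2, #3, #4, #5, #10, #11, #12; alternates → #13, #14, #16, #17.
So seat 8 is #12.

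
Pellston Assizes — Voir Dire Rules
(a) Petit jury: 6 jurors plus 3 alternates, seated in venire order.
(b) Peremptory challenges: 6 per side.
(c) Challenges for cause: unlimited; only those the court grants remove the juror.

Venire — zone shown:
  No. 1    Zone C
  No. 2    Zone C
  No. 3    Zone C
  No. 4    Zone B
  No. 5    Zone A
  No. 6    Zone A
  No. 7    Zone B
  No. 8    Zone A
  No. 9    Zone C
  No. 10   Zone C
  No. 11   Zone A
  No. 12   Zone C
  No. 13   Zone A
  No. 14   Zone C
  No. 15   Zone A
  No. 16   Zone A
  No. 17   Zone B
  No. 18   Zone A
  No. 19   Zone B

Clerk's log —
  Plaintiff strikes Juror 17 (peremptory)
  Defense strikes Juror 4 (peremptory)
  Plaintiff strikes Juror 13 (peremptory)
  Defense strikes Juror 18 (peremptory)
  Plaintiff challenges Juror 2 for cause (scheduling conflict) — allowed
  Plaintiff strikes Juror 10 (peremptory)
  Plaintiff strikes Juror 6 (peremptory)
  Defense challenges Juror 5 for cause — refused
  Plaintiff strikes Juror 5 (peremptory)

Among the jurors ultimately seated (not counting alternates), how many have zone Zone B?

1

Removed: #2, #4, #5, #6, #10, #13, #17, #18.
Seated jurors 1–6: #1, #3, #7, #8, #9, #11 (alternates #12, #14, #15 not counted).
Of those, in Zone B: #7 → 1.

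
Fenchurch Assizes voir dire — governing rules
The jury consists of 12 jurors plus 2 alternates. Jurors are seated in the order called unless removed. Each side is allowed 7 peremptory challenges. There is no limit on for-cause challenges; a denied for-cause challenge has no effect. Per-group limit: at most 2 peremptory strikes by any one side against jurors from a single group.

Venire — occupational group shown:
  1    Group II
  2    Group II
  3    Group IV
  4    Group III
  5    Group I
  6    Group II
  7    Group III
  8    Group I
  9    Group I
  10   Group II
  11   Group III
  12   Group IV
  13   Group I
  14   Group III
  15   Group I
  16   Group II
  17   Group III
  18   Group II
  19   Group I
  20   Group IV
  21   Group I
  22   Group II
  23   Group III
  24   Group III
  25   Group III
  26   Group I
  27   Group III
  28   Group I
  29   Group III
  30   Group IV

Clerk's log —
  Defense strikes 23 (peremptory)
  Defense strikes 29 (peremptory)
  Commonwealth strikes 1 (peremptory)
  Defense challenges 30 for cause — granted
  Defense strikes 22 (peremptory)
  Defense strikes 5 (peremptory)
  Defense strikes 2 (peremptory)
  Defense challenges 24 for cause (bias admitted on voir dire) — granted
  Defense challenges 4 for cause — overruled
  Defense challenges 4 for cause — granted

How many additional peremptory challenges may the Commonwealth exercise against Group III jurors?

Commonwealth peremptories so far: #1 — 1 of 7 used, 6 left overall.
Against Group III: none yet — per-group cap 2 leaves 2.
Binding limit: min(6, 2) = 2.

2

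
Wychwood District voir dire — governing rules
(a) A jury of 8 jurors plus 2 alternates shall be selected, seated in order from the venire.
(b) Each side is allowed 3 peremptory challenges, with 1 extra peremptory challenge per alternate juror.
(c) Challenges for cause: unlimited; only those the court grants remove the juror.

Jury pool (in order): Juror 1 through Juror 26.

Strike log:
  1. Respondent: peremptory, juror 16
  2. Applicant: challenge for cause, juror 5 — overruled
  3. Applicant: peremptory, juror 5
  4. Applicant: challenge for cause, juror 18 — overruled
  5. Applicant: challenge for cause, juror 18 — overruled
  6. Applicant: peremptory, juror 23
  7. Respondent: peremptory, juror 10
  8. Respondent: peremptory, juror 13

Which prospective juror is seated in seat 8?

Removed: #5, #10, #13, #16, #23. (#18 stays — for-cause denied.)
Seating in order: seats 1–8 → #1, #2, #3, #4, #6, #7, #8, #9; alternates → #11, #12.
So seat 8 is #9.

9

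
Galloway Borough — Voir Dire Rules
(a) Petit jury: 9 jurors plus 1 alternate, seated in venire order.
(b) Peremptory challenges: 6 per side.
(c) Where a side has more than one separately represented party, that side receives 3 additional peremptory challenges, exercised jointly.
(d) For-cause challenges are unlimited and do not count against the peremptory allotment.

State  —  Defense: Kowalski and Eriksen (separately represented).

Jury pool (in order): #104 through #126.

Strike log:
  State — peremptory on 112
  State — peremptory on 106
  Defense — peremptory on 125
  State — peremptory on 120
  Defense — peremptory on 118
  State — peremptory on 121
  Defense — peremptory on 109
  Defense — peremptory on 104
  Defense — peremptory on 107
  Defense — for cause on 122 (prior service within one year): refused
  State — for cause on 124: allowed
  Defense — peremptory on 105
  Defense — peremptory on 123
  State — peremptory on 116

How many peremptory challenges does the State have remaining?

1

State allotment: 6.
State peremptories used: #112, #106, #120, #121, #116 — 5 (the for-cause on #124 doesn't count).
Remaining: 6 − 5 = 1.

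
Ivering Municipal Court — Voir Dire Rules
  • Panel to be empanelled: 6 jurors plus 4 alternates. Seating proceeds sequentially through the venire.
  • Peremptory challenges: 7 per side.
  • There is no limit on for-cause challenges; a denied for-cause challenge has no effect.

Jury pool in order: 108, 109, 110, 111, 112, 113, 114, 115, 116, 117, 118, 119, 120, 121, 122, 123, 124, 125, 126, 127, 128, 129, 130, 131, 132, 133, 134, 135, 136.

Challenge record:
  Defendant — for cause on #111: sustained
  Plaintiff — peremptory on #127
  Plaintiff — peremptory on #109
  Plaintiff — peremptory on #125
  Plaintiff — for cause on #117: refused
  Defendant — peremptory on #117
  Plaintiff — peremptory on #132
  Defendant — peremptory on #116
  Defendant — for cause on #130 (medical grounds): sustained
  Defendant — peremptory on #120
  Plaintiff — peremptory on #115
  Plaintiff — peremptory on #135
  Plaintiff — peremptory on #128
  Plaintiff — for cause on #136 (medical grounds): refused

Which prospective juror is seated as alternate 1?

119

Removed: #109, #111, #115, #116, #117, #120, #125, #127, #128, #130, #132, #135. (#136 stays — for-cause denied.)
Filling seats in venire order through position 7: #108, #110, #112, #113, #114, #118, #119.
So alternate 1 is #119.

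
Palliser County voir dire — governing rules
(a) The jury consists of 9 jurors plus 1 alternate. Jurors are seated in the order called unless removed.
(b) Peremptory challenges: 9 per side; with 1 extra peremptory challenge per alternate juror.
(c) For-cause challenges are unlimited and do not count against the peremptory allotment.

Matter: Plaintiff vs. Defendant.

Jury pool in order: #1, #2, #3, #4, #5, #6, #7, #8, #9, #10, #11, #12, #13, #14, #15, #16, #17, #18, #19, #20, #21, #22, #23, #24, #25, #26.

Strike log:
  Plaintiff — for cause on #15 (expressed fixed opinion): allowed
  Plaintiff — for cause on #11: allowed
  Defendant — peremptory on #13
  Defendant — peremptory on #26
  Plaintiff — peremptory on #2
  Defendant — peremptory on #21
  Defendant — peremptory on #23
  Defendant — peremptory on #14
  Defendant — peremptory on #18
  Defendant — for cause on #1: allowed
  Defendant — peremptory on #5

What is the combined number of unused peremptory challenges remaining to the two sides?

12

Plaintiff allotment: 9 base + 1 × 1 alternate = 10. Defendant allotment: 9 base + 1 × 1 alternate = 10.
Plaintiff peremptories used: #2 — 1 (for-cause on #15, #11 don't count).
Defendant peremptories used: #13, #26, #21, #23, #14, #18, #5 — 7 (the for-cause on #1 doesn't count).
Remaining: (10 − 1) + (10 − 7) = 12.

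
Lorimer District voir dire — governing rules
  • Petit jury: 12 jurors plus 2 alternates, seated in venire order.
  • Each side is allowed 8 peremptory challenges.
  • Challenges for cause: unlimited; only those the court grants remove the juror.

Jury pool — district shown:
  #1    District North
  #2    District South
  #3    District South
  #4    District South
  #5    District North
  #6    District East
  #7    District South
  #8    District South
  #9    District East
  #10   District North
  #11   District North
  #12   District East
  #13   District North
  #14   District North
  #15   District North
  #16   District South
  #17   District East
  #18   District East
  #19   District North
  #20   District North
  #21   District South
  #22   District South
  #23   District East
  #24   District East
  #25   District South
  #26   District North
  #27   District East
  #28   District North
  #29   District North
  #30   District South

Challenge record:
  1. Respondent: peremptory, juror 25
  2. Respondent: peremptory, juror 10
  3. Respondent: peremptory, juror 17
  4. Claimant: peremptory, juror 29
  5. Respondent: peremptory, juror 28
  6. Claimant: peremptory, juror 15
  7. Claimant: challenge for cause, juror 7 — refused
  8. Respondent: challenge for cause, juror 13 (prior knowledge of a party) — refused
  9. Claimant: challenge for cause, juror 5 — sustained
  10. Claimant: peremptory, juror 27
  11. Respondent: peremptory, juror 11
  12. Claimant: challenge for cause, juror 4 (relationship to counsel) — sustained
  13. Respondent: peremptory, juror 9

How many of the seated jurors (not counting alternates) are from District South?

5

Removed: #4, #5, #9, #10, #11, #15, #17, #25, #27, #28, #29.
Seated jurors 1–12: #1, #2, #3, #6, #7, #8, #12, #13, #14, #16, #18, #19 (alternates #20, #21 not counted).
Of those, in District South: #2, #3, #7, #8, #16 → 5.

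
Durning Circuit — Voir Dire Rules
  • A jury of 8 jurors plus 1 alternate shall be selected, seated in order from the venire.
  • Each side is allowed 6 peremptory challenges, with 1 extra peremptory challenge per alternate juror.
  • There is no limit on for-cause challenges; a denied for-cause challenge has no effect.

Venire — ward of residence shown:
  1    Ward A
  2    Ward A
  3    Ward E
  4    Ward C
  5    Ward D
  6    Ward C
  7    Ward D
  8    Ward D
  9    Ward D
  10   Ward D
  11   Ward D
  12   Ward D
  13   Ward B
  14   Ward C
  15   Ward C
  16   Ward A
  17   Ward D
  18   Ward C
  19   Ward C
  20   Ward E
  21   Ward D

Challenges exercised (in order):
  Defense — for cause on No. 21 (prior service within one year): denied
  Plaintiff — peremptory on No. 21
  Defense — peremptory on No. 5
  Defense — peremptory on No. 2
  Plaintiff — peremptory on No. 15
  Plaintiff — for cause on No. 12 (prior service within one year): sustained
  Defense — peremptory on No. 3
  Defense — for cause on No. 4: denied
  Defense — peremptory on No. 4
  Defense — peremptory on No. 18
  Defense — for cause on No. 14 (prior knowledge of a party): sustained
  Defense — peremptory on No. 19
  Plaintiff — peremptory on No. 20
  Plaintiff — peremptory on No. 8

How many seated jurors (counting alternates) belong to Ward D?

Removed: #2, #3, #4, #5, #8, #12, #14, #15, #18, #19, #20, #21.
Seated (9 incl. alternates): #1, #6, #7, #9, #10, #11, #13, #16, #17.
Of those, in Ward D: #7, #9, #10, #11, #17 → 5.

5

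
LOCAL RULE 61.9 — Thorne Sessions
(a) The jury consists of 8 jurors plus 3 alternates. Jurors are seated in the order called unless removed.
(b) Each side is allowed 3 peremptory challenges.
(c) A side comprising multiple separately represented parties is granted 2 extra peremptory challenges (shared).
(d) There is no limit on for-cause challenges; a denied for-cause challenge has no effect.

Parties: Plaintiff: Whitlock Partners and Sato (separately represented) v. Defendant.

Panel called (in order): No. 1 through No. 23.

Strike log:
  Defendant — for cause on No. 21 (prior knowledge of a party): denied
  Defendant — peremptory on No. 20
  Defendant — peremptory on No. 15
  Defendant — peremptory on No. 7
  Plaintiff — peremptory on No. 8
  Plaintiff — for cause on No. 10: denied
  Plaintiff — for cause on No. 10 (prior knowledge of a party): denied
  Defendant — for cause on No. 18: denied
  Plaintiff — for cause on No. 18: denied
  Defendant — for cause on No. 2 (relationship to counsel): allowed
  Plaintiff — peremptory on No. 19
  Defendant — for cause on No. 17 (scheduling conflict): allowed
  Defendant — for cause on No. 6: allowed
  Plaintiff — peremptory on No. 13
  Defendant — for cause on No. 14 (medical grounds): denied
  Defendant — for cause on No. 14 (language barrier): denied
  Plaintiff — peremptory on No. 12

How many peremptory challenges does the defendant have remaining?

0

Defendant allotment: 3.
Defendant peremptories used: #20, #15, #7 — 3 (for-cause on #21, #18, #2, #17, #6, #14, #14 don't count).
Remaining: 3 − 3 = 0.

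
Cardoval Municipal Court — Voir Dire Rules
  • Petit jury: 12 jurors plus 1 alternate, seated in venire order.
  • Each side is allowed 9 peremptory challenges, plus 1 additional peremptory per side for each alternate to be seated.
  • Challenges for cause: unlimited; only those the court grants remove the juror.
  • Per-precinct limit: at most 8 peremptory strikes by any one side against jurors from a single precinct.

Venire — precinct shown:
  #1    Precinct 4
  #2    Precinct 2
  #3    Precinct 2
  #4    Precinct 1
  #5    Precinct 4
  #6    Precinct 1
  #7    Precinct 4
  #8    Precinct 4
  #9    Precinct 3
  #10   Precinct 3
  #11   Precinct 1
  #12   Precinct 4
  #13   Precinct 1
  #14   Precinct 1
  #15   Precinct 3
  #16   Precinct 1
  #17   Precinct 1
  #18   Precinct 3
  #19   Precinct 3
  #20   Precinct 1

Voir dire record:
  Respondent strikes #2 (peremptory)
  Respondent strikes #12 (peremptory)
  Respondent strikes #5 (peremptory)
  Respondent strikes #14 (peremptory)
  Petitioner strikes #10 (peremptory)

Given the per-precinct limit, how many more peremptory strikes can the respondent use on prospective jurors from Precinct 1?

Respondent peremptories so far: #2, #12, #5, #14 — 4 of 10 used, 6 left overall.
Against Precinct 1: #14 — 1 used; per-precinct cap 8 leaves 7.
Binding limit: min(6, 7) = 6.

6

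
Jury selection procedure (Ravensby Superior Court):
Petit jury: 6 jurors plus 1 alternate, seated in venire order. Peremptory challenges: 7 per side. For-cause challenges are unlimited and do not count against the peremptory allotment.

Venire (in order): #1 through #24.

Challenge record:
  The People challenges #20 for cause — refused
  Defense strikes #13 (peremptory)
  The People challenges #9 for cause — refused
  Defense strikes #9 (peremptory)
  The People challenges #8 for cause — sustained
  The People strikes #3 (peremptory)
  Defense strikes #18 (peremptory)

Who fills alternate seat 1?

10

Removed: #3, #8, #9, #13, #18. (#20 stays — for-cause denied.)
Filling seats in venire order through position 7: #1, #2, #4, #5, #6, #7, #10.
So alternate 1 is #10.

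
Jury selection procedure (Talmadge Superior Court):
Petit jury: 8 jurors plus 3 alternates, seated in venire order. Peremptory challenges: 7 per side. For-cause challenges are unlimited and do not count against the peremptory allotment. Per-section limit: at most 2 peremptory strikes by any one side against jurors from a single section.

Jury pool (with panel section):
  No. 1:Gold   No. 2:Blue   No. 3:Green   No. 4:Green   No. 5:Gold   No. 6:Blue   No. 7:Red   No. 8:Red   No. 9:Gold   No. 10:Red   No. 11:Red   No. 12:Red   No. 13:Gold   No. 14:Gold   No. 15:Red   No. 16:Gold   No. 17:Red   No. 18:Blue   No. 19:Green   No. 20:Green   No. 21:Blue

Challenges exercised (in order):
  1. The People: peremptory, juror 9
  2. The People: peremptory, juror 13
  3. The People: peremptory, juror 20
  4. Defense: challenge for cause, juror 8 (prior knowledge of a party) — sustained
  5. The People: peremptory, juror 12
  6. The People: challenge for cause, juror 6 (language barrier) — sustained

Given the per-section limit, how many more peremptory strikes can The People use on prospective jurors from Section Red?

1

The People peremptories so far: #9, #13, #20, #12 — 4 of 7 used, 3 left overall.
Against Section Red: #12 — 1 used; per-section cap 2 leaves 1.
Binding limit: min(3, 1) = 1.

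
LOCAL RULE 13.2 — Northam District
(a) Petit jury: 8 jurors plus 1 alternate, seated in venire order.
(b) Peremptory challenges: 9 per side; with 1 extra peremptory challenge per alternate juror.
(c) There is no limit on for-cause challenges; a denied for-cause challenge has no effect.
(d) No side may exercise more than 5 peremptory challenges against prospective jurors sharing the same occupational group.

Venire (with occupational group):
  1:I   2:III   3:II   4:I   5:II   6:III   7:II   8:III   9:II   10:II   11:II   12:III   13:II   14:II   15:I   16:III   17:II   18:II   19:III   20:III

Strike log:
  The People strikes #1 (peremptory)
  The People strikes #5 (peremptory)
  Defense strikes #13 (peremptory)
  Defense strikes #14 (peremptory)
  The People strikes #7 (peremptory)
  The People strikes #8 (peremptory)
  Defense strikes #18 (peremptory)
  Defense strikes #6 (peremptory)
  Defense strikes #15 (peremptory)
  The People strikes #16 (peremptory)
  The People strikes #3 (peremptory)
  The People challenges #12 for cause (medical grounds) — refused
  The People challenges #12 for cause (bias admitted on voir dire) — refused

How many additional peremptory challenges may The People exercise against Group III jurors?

3

The People peremptories so far: #1, #5, #7, #8, #16, #3 — 6 of 10 used, 4 left overall.
Against Group III: #8, #16 — 2 used; per-group cap 5 leaves 3.
Binding limit: min(4, 3) = 3.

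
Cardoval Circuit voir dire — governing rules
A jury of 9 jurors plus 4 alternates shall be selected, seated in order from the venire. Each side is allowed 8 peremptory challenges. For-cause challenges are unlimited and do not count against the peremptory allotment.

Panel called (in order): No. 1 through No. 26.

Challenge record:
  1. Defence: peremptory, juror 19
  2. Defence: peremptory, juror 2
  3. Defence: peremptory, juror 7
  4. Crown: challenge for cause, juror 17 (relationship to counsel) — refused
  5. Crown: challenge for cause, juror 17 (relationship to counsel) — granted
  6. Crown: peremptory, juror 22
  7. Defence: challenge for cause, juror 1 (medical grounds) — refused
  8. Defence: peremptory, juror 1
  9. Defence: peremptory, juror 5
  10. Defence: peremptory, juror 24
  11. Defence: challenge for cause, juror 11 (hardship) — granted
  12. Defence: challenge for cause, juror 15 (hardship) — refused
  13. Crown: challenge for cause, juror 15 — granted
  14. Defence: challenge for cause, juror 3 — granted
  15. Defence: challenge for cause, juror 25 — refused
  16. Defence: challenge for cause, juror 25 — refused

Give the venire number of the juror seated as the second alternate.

20

Removed: #1, #2, #3, #5, #7, #11, #15, #17, #19, #22, #24. (#25 stays — for-cause denied.)
Seating in order: seats 1–9 → #4, #6, #8, #9, #10, #12, #13, #14, #16; alternates → #18, #20, #21, #23.
So alternate 2 is #20.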